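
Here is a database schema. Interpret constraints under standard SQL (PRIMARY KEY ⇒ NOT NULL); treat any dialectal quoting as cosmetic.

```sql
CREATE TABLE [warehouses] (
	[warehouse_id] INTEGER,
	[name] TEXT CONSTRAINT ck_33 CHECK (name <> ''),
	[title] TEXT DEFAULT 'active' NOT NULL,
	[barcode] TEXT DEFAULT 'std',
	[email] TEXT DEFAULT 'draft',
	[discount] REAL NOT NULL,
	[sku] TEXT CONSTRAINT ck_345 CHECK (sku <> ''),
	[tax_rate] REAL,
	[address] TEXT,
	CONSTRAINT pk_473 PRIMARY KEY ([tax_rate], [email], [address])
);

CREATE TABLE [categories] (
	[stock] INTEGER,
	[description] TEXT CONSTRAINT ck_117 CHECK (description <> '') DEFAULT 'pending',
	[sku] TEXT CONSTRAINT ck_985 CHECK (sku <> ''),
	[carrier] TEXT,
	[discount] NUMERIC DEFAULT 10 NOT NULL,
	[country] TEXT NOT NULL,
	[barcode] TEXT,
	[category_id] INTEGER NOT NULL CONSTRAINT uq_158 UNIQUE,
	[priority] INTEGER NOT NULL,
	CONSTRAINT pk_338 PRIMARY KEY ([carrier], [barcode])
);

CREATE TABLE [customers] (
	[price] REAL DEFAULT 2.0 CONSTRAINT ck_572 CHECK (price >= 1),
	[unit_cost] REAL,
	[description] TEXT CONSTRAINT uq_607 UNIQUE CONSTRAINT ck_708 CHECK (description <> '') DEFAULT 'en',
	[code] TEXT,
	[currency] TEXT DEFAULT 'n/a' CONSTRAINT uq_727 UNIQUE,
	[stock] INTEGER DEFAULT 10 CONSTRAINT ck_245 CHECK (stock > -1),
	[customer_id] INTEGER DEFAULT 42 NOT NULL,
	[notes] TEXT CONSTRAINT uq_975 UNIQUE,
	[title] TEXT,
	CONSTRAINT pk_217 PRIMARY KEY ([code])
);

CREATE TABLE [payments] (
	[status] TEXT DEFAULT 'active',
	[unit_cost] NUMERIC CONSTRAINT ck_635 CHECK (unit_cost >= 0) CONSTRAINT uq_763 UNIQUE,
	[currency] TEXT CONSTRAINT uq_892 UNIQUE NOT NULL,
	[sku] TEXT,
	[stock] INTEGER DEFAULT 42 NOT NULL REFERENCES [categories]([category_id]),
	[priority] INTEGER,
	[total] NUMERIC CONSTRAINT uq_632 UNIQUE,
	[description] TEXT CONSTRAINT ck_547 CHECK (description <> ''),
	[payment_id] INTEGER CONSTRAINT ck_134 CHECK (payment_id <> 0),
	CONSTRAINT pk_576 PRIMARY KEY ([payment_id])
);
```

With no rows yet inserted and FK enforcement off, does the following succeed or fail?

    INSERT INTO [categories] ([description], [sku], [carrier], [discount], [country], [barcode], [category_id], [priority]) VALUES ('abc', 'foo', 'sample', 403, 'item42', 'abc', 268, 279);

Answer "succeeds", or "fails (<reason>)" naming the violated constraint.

succeeds

NOT NULL columns: barcode is supplied; carrier is supplied; category_id is supplied; country is supplied; discount is supplied; priority is supplied.
CHECK constraints: 'abc' satisfies (description <> ''); 'foo' satisfies (sku <> '').
No constraint is violated.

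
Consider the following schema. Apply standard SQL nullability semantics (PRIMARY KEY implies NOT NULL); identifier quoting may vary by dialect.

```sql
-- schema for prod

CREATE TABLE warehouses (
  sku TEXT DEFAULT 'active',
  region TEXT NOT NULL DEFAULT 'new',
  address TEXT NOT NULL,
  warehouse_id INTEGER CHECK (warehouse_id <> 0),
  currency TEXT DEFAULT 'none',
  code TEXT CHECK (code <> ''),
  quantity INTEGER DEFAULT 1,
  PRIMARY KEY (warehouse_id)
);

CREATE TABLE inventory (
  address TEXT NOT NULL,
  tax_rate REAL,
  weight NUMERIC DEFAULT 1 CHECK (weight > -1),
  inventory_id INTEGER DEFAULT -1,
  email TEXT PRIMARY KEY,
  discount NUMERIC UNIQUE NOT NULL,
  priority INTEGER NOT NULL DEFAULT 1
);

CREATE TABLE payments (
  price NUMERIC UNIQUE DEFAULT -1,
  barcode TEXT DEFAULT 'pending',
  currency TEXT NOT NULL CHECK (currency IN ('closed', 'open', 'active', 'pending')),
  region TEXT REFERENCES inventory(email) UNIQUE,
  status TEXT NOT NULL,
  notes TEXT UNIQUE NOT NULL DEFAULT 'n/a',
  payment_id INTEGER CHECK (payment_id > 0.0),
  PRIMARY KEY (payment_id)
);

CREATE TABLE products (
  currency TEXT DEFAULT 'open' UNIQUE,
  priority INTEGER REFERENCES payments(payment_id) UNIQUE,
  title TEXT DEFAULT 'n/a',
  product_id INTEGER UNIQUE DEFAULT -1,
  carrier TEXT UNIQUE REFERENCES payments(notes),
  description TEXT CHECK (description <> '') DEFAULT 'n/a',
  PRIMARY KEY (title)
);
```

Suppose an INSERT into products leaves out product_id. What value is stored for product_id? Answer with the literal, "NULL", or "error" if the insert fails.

product_id has an explicit DEFAULT -1.
When the column is omitted from an INSERT, that default is used.

-1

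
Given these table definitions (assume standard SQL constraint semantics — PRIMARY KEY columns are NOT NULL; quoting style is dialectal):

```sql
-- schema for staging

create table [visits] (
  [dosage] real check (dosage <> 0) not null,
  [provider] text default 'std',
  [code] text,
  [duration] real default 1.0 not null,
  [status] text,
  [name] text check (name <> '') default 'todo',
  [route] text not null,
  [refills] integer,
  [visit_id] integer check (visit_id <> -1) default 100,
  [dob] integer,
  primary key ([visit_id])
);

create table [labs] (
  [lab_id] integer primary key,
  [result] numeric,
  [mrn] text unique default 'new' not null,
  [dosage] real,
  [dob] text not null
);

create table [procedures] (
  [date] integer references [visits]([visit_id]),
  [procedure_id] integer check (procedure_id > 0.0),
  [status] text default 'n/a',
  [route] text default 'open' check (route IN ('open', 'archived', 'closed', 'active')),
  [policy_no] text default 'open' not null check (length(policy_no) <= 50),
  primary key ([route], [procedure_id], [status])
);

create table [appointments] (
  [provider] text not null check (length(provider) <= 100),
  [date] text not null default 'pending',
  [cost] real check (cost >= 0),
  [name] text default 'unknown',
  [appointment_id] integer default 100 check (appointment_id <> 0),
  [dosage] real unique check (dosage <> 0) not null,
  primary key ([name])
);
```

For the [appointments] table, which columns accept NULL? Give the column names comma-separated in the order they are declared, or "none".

- provider: declared NOT NULL → not nullable.
- date: declared NOT NULL → not nullable.
- cost: CHECK does not forbid NULL (a CHECK constraint passes when its expression is NULL) → nullable.
- name: part of the PRIMARY KEY, which implies NOT NULL → not nullable.
- appointment_id: CHECK does not forbid NULL (a CHECK constraint passes when its expression is NULL) → nullable.
- dosage: declared NOT NULL → not nullable.

cost, appointment_id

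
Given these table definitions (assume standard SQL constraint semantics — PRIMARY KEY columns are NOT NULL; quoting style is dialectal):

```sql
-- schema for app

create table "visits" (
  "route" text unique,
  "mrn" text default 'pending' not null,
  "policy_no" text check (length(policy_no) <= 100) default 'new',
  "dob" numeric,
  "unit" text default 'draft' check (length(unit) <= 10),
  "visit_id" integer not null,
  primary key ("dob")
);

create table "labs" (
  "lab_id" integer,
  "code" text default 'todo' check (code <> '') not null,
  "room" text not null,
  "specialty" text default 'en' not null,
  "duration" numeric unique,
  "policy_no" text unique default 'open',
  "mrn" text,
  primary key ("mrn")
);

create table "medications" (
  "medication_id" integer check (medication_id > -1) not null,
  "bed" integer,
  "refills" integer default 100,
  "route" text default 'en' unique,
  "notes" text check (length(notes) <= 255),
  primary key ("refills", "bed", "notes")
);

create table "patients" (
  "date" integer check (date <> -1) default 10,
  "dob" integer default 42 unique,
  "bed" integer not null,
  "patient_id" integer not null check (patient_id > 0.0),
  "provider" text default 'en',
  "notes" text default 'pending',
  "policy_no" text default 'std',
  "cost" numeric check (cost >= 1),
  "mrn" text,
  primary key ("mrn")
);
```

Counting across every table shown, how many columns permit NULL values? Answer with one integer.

visits: 3 nullable (route, policy_no, unit — PK (dob) and explicit NOT NULL columns excluded).
labs: 3 nullable (lab_id, duration, policy_no — PK (mrn) and explicit NOT NULL columns excluded).
medications: 1 nullable (route — PK (refills, bed, notes) and explicit NOT NULL columns excluded).
patients: 6 nullable (date, dob, provider, notes, policy_no, cost — PK (mrn) and explicit NOT NULL columns excluded).
Total: 3 + 3 + 1 + 6 = 13.

13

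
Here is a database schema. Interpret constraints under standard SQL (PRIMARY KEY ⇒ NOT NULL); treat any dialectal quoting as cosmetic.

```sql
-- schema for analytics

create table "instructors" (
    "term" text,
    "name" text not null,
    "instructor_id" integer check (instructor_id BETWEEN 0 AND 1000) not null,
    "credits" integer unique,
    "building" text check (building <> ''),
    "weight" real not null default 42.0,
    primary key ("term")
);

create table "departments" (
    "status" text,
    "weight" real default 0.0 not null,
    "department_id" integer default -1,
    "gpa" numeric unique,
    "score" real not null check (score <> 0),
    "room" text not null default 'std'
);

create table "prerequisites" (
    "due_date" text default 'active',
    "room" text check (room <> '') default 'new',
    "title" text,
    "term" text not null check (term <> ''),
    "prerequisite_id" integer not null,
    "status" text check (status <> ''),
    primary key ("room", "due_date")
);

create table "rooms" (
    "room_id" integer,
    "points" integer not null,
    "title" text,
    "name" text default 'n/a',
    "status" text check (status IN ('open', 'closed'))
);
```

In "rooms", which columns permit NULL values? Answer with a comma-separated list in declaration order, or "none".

room_id, title, name, status

- room_id: no NOT NULL constraint applies → nullable.
- points: declared NOT NULL → not nullable.
- title: no NOT NULL constraint applies → nullable.
- name: DEFAULT only fills an omitted column; an explicit NULL is still allowed → nullable.
- status: CHECK does not forbid NULL (a CHECK constraint passes when its expression is NULL) → nullable.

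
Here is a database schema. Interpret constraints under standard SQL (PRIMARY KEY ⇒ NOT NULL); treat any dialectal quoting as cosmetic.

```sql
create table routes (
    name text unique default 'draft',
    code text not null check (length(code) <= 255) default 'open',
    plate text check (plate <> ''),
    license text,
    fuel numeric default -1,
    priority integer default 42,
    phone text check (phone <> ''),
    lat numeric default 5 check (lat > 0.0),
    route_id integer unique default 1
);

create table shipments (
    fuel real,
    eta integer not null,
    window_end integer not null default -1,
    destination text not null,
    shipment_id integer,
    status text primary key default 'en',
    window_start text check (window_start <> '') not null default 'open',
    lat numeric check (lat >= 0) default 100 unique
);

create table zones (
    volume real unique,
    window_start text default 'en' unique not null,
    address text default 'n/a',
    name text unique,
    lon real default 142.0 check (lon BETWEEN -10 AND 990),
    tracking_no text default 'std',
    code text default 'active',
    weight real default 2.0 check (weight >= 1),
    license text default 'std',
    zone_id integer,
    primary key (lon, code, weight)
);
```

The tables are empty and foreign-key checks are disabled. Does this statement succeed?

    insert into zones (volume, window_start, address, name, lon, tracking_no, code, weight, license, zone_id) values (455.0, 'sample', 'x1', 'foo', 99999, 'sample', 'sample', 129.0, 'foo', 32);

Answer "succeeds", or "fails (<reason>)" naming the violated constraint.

fails (CHECK on lon)

The value 99999 for lon violates CHECK (lon BETWEEN -10 AND 990).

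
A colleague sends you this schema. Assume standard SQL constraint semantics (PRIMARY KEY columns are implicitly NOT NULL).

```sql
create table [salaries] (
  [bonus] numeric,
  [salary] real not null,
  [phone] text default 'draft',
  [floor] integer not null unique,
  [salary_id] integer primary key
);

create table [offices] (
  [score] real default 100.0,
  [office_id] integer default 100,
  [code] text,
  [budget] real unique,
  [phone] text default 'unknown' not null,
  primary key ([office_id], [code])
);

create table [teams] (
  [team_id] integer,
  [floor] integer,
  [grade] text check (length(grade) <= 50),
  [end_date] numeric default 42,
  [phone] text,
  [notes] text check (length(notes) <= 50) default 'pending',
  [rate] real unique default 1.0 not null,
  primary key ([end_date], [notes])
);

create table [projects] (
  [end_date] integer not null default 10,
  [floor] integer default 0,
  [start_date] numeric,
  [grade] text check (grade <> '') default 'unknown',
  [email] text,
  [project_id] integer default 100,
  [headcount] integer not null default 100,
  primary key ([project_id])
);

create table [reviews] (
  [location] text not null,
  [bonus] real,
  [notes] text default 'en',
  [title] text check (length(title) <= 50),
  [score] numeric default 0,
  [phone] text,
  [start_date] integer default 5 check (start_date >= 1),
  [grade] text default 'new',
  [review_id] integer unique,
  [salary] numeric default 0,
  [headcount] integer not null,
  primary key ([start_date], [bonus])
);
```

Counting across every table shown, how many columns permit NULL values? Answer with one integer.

salaries: 2 nullable (bonus, phone — PK (salary_id) and explicit NOT NULL columns excluded).
offices: 2 nullable (score, budget — PK (office_id, code) and explicit NOT NULL columns excluded).
teams: 4 nullable (team_id, floor, grade, phone — PK (end_date, notes) and explicit NOT NULL columns excluded).
projects: 4 nullable (floor, start_date, grade, email — PK (project_id) and explicit NOT NULL columns excluded).
reviews: 7 nullable (notes, title, score, phone, grade, review_id, salary — PK (start_date, bonus) and explicit NOT NULL columns excluded).
Total: 2 + 2 + 4 + 4 + 7 = 19.

19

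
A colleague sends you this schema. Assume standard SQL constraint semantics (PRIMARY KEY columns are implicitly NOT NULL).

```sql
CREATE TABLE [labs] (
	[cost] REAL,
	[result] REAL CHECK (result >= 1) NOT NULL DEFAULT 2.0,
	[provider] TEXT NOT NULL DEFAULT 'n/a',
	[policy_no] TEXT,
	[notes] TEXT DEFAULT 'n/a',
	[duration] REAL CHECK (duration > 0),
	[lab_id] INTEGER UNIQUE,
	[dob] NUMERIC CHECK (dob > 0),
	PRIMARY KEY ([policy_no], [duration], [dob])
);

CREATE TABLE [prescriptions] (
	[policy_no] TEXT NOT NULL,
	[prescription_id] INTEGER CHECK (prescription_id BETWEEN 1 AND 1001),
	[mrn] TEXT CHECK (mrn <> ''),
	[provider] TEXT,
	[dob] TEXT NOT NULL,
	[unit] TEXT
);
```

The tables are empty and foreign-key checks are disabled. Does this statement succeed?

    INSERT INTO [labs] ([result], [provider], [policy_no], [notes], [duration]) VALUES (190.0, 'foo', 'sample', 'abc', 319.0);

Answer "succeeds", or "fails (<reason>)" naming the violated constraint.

fails (NOT NULL on dob)

dob is omitted from the column list and has no DEFAULT, so it would receive NULL.
But dob is part of the PRIMARY KEY (implied NOT NULL).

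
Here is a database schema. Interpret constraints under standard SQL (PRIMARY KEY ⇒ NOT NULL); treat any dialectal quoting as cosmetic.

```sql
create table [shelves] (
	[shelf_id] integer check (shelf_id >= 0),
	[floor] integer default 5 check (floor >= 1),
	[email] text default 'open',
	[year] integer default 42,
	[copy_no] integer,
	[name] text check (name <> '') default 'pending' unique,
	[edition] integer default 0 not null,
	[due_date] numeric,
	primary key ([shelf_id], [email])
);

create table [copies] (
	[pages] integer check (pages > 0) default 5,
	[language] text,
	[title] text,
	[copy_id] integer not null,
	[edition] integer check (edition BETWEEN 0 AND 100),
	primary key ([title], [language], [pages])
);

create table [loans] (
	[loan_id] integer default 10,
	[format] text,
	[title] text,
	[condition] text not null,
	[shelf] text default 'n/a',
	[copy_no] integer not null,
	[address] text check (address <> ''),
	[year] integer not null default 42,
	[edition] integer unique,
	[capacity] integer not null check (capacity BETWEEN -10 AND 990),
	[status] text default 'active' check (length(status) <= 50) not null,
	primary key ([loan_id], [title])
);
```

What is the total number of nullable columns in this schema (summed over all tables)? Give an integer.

shelves: 5 nullable (floor, year, copy_no, name, due_date — PK (shelf_id, email) and explicit NOT NULL columns excluded).
copies: 1 nullable (edition — PK (title, language, pages) and explicit NOT NULL columns excluded).
loans: 4 nullable (format, shelf, address, edition — PK (loan_id, title) and explicit NOT NULL columns excluded).
Total: 5 + 1 + 4 = 10.

10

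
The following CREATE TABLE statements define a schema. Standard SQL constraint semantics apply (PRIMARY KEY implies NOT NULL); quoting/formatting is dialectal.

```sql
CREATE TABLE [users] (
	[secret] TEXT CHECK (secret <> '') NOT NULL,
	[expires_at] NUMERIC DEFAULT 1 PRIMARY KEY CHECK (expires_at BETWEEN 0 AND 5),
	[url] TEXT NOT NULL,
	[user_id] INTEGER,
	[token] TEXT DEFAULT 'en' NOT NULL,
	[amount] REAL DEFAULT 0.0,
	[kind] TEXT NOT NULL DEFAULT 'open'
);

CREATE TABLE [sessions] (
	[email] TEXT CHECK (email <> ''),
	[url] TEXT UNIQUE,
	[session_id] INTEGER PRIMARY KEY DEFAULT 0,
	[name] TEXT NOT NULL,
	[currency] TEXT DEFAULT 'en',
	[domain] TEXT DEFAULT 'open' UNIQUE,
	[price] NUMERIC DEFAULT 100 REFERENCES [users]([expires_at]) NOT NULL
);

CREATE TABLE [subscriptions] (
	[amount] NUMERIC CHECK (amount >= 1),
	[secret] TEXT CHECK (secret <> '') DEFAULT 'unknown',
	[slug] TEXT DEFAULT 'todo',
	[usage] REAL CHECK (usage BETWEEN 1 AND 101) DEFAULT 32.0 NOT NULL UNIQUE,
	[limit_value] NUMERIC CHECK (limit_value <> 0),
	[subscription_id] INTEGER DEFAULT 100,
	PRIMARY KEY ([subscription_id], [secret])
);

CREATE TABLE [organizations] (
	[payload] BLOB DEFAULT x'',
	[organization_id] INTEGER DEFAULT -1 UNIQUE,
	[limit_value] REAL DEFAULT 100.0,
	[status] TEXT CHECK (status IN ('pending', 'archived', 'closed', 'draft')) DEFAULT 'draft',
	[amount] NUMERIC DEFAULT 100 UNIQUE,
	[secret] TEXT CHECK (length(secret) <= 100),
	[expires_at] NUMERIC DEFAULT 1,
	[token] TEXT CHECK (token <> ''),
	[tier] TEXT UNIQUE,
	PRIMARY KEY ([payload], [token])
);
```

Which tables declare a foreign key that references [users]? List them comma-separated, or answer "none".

sessions

- sessions.price references users(expires_at).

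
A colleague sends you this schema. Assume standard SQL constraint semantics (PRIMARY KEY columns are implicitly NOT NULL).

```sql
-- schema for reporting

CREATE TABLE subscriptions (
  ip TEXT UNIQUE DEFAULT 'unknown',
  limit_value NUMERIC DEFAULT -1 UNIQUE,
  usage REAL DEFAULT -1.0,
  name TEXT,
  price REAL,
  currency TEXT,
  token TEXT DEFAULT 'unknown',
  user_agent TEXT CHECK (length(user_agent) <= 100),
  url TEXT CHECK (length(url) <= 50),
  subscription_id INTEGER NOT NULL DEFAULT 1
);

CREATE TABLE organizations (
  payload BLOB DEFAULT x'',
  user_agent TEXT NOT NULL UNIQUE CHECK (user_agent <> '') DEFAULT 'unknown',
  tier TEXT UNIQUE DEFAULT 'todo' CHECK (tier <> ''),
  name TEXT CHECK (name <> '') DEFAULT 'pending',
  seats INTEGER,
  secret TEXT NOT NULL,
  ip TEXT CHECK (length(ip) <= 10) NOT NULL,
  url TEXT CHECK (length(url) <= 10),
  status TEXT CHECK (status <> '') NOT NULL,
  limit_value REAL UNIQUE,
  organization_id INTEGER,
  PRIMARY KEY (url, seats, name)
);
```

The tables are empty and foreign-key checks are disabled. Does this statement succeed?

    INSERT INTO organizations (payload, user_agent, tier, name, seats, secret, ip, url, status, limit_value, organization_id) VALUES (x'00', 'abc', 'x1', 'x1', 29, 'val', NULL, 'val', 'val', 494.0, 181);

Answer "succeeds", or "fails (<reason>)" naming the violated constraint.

ip is explicitly set to NULL, but ip is declared NOT NULL.

fails (NOT NULL on ip)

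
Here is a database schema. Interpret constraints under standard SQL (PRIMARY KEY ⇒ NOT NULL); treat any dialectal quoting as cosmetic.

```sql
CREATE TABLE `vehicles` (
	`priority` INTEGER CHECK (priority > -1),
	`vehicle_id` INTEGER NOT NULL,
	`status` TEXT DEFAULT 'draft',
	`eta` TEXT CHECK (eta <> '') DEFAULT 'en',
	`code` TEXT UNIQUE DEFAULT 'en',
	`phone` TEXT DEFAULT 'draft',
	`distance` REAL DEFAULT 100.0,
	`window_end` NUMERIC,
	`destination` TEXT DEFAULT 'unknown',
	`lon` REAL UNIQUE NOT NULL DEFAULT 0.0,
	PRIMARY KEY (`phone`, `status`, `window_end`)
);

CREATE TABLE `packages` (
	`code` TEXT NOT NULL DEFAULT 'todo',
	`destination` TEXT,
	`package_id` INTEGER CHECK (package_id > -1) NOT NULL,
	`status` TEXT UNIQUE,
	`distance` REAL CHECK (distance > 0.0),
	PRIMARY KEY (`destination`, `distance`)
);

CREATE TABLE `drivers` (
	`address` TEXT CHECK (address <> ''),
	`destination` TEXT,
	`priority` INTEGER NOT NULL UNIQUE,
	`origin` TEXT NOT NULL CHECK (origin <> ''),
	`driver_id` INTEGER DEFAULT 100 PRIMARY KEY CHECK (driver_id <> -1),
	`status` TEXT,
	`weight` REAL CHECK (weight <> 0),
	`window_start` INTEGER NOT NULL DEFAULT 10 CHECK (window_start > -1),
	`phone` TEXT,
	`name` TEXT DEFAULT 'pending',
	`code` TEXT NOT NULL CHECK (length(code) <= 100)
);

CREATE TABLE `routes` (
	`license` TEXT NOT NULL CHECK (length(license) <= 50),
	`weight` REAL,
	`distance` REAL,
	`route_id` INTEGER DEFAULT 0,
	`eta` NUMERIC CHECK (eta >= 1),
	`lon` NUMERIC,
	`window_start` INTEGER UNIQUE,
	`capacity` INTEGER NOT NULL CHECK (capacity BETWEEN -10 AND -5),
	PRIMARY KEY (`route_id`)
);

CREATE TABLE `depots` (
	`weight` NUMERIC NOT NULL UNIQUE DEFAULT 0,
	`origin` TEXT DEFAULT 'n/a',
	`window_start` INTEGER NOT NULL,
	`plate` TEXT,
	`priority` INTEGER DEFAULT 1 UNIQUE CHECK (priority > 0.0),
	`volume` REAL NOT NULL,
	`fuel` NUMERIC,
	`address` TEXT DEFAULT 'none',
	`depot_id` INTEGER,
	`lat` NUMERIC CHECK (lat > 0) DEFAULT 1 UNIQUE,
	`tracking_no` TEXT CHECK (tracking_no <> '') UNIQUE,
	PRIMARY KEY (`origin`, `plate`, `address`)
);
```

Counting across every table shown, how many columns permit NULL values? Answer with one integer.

22

vehicles: 5 nullable (priority, eta, code, distance, destination — PK (phone, status, window_end) and explicit NOT NULL columns excluded).
packages: 1 nullable (status — PK (destination, distance) and explicit NOT NULL columns excluded).
drivers: 6 nullable (address, destination, status, weight, phone, name — PK (driver_id) and explicit NOT NULL columns excluded).
routes: 5 nullable (weight, distance, eta, lon, window_start — PK (route_id) and explicit NOT NULL columns excluded).
depots: 5 nullable (priority, fuel, depot_id, lat, tracking_no — PK (origin, plate, address) and explicit NOT NULL columns excluded).
Total: 5 + 1 + 6 + 5 + 5 = 22.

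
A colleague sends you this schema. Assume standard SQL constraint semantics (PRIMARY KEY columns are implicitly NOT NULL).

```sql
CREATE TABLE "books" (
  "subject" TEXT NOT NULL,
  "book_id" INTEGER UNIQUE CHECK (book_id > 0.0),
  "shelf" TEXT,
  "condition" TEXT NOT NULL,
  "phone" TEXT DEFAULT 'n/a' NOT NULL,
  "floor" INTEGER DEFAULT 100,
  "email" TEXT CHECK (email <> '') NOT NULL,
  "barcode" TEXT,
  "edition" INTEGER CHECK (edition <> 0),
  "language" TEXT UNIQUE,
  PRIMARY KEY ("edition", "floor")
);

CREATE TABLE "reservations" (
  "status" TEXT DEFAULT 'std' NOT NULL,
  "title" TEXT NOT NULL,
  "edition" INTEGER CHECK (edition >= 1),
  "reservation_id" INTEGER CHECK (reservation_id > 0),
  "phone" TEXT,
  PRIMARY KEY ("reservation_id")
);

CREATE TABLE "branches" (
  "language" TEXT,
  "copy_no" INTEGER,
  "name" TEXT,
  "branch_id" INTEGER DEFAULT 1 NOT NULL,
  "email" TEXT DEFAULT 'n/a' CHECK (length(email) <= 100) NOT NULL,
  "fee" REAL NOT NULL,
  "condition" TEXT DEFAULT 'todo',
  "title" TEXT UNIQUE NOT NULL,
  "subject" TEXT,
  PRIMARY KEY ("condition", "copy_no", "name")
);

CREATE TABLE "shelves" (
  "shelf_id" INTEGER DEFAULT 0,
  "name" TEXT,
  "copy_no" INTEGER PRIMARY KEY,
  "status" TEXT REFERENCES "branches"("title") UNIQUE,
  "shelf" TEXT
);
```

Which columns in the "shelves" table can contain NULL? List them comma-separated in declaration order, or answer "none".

shelf_id, name, status, shelf

- shelf_id: DEFAULT only fills an omitted column; an explicit NULL is still allowed → nullable.
- name: no NOT NULL constraint applies → nullable.
- copy_no: part of the PRIMARY KEY, which implies NOT NULL → not nullable.
- status: a foreign key column may be NULL unless separately constrained → nullable.
- shelf: no NOT NULL constraint applies → nullable.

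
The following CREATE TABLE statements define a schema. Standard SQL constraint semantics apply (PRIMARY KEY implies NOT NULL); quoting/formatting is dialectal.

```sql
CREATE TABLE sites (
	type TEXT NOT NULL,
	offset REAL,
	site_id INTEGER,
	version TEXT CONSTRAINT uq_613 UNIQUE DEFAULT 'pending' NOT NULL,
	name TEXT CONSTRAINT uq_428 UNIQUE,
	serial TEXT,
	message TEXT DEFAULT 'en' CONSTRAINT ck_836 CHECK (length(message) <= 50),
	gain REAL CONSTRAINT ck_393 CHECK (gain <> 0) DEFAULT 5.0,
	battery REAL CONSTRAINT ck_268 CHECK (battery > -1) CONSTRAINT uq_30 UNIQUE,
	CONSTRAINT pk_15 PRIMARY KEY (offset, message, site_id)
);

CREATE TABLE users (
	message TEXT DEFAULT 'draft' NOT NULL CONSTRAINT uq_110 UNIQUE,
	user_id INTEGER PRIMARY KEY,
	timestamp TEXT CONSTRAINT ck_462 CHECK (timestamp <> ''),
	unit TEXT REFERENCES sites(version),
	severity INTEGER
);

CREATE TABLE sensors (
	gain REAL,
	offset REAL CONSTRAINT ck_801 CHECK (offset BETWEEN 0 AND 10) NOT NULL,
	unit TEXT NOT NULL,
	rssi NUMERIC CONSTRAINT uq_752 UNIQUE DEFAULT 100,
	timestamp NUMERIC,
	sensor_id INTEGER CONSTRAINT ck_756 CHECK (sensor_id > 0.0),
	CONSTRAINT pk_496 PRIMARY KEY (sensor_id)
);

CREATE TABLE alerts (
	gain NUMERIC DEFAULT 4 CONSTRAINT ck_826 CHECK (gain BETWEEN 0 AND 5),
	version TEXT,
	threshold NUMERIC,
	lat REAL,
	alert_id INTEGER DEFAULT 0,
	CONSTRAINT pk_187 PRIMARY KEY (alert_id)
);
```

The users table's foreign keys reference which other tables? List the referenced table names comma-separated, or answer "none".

sites

- unit REFERENCES sites(version).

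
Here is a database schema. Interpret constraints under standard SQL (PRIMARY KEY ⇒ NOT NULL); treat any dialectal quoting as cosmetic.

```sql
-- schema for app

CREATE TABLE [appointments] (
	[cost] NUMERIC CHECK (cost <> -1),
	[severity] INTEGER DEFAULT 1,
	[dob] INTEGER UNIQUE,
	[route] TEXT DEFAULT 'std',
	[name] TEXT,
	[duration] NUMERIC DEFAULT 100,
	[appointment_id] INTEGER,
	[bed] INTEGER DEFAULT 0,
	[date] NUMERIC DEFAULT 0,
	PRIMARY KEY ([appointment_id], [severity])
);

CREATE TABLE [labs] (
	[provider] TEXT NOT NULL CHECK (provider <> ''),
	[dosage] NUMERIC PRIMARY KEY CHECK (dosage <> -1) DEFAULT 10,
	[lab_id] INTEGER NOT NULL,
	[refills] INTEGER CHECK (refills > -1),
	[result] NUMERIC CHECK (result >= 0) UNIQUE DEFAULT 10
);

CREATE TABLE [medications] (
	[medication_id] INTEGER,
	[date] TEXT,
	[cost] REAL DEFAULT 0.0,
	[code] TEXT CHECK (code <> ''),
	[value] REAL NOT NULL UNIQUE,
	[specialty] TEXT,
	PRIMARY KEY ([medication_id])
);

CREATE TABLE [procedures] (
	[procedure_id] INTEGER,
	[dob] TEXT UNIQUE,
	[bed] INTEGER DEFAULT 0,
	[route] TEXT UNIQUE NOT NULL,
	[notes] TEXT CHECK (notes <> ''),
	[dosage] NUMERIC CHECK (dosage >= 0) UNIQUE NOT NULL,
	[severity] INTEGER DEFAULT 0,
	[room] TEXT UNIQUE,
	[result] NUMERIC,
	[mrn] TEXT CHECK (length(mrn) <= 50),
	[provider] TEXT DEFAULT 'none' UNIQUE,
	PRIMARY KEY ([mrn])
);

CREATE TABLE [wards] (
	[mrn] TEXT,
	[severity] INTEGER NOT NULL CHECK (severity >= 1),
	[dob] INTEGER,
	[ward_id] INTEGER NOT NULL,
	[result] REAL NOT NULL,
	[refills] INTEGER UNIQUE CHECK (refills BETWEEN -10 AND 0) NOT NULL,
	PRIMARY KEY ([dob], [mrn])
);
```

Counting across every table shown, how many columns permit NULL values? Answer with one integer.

21

appointments: 7 nullable (cost, dob, route, name, duration, bed, date — PK (appointment_id, severity) and explicit NOT NULL columns excluded).
labs: 2 nullable (refills, result — PK (dosage) and explicit NOT NULL columns excluded).
medications: 4 nullable (date, cost, code, specialty — PK (medication_id) and explicit NOT NULL columns excluded).
procedures: 8 nullable (procedure_id, dob, bed, notes, severity, room, result, provider — PK (mrn) and explicit NOT NULL columns excluded).
wards: 0 nullable (none — PK (dob, mrn) and explicit NOT NULL columns excluded).
Total: 7 + 2 + 4 + 8 + 0 = 21.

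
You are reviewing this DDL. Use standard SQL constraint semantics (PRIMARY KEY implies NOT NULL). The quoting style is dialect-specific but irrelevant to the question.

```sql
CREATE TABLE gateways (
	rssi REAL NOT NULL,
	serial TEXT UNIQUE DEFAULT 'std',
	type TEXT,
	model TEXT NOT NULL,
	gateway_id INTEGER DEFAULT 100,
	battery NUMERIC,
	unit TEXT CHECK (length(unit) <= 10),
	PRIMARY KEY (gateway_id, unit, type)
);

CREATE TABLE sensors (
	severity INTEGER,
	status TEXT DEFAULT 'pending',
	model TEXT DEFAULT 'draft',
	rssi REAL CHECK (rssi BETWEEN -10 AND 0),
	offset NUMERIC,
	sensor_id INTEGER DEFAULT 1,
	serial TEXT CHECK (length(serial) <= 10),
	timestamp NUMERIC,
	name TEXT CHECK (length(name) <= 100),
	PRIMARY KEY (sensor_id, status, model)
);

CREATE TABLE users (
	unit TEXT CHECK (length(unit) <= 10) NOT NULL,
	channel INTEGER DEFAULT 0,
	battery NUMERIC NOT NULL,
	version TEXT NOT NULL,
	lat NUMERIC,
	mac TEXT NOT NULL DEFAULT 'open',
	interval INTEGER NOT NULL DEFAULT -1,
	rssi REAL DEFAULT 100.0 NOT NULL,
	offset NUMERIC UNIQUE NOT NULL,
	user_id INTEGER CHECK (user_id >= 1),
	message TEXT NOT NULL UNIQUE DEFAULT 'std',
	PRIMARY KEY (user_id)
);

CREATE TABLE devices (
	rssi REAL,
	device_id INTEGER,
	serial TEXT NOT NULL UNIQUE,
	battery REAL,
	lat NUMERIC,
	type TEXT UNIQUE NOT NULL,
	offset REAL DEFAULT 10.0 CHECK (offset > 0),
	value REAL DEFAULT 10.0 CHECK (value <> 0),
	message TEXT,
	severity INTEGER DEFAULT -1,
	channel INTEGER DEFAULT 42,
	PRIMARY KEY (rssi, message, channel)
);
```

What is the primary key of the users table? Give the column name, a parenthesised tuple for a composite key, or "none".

user_id

user_id is declared PRIMARY KEY as a table-level PRIMARY KEY clause.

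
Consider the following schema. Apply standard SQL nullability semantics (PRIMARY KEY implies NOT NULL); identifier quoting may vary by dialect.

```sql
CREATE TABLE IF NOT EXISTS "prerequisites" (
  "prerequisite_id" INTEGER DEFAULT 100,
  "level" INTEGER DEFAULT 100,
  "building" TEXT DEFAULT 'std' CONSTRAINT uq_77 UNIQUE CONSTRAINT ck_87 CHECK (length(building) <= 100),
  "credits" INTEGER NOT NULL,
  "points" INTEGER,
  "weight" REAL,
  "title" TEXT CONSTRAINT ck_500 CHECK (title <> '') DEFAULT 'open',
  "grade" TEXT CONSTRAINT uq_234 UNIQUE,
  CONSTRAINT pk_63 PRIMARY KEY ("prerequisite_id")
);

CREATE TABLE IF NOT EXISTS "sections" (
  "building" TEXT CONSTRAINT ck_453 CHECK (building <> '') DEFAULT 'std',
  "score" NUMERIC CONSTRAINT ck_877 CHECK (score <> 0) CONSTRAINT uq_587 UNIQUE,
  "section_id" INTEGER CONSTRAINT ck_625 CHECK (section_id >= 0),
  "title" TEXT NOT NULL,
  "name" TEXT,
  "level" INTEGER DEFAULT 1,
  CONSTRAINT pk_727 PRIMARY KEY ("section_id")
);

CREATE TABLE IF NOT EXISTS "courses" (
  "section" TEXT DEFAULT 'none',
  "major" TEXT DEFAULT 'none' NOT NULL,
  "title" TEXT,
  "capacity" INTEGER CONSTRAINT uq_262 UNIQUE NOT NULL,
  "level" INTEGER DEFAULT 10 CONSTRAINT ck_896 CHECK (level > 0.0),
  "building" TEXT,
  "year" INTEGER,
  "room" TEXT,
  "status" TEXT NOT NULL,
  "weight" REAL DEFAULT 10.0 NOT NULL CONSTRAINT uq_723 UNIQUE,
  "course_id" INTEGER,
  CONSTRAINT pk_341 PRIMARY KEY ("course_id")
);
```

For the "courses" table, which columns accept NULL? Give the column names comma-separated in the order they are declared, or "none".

- section: DEFAULT only fills an omitted column; an explicit NULL is still allowed → nullable.
- major: declared NOT NULL → not nullable.
- title: no NOT NULL constraint applies → nullable.
- capacity: declared NOT NULL → not nullable.
- level: CHECK does not forbid NULL (a CHECK constraint passes when its expression is NULL) → nullable.
- building: no NOT NULL constraint applies → nullable.
- year: no NOT NULL constraint applies → nullable.
- room: no NOT NULL constraint applies → nullable.
- status: declared NOT NULL → not nullable.
- weight: declared NOT NULL → not nullable.
- course_id: part of the PRIMARY KEY, which implies NOT NULL → not nullable.

section, title, level, building, year, room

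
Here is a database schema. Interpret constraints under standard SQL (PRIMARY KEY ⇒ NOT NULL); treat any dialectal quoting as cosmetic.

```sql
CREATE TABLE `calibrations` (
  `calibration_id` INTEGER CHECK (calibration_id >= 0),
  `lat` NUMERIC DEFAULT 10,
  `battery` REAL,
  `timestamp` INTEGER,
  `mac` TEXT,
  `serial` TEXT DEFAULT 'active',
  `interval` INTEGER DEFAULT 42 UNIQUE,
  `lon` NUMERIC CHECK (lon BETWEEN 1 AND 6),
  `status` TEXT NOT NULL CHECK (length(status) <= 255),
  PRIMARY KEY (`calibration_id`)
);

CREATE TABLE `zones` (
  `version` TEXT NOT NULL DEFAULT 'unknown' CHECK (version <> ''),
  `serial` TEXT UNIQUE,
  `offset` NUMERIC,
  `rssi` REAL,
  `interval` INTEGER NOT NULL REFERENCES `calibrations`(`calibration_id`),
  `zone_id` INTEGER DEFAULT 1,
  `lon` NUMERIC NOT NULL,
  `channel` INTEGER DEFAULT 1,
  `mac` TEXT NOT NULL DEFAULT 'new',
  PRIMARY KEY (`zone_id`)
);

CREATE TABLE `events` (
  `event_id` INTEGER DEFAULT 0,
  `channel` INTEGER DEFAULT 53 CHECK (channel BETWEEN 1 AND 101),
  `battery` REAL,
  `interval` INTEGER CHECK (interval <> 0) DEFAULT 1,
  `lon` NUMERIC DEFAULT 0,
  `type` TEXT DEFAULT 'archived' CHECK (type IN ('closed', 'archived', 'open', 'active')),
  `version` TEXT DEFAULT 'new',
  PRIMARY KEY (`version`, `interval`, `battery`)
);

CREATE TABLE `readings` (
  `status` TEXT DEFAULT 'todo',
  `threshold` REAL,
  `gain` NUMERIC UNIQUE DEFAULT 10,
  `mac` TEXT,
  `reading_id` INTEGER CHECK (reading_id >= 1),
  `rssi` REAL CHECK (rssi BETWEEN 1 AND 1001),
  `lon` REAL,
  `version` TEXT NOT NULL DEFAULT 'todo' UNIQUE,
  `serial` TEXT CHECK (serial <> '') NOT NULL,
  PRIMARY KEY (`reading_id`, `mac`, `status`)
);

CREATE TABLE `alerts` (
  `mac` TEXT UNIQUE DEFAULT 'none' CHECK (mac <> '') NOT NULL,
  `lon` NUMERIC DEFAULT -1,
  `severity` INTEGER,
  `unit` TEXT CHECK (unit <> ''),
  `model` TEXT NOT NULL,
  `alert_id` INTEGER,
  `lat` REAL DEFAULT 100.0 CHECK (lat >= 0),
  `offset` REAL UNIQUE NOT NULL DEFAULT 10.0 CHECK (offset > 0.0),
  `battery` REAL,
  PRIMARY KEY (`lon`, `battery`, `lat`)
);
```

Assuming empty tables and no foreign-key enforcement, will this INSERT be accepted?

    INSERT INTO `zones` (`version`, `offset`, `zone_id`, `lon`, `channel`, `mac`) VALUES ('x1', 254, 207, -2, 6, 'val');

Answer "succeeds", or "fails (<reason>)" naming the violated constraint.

fails (NOT NULL on interval)

interval is omitted from the column list and has no DEFAULT, so it would receive NULL.
But interval is declared NOT NULL.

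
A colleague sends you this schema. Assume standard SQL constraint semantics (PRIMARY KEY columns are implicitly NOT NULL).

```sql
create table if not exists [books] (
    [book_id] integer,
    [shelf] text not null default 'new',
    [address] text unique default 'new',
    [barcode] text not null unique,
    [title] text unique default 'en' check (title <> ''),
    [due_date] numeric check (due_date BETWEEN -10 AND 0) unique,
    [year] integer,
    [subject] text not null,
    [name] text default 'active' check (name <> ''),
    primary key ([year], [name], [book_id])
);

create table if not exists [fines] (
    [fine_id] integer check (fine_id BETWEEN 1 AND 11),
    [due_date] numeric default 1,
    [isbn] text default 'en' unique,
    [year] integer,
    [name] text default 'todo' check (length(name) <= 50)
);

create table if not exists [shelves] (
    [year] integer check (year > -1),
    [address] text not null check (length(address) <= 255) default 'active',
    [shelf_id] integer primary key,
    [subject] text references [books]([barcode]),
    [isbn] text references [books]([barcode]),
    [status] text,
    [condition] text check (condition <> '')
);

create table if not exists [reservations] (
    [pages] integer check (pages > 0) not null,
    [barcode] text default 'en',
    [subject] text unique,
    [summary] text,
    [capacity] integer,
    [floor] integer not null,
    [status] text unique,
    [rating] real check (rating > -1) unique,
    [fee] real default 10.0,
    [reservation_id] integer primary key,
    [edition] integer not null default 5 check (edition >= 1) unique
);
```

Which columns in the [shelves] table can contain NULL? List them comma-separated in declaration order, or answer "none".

year, subject, isbn, status, condition

- year: CHECK does not forbid NULL (a CHECK constraint passes when its expression is NULL) → nullable.
- address: declared NOT NULL → not nullable.
- shelf_id: part of the PRIMARY KEY, which implies NOT NULL → not nullable.
- subject: a foreign key column may be NULL unless separately constrained → nullable.
- isbn: a foreign key column may be NULL unless separately constrained → nullable.
- status: no NOT NULL constraint applies → nullable.
- condition: CHECK does not forbid NULL (a CHECK constraint passes when its expression is NULL) → nullable.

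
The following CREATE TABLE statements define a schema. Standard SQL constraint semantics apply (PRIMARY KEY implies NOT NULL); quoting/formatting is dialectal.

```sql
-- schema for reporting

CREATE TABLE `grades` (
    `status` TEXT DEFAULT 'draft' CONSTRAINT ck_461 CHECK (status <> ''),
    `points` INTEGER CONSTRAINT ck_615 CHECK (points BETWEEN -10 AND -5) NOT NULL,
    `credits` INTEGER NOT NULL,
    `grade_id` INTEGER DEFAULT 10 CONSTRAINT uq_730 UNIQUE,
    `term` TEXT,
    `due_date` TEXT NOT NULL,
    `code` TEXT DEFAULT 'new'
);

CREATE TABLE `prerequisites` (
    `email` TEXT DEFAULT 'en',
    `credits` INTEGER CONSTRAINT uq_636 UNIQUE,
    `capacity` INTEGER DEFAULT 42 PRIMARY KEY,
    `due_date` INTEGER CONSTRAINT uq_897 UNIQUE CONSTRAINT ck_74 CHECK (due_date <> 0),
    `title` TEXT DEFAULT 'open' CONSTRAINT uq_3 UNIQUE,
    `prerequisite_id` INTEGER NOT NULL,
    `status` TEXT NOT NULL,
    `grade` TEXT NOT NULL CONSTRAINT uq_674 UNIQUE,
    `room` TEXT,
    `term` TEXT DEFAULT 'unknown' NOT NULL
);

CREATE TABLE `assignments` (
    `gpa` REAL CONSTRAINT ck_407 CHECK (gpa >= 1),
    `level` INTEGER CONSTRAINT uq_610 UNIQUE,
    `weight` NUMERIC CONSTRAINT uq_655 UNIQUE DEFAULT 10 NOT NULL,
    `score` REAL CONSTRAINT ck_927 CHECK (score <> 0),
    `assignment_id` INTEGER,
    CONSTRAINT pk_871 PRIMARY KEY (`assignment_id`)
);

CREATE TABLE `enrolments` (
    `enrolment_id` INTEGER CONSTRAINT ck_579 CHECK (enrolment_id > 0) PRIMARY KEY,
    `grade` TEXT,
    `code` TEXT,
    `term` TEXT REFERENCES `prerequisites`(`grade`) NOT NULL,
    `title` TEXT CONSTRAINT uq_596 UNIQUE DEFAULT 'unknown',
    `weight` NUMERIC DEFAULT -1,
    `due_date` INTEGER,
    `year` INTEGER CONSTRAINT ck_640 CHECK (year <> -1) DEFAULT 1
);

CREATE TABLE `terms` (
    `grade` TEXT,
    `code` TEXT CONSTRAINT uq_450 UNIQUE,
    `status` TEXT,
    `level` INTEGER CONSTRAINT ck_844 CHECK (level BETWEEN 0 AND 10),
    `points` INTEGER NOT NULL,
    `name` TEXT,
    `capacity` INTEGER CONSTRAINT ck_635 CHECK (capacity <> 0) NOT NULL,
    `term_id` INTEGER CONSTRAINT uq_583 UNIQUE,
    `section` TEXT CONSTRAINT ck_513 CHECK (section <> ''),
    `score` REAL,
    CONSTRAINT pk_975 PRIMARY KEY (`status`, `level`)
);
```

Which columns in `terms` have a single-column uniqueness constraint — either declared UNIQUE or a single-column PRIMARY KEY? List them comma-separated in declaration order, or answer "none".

code, term_id

- grade: no UNIQUE or single-column PK constraint.
- code: declared UNIQUE → unique.
- status: part of a composite PRIMARY KEY — only the tuple is unique, not this column on its own.
- level: part of a composite PRIMARY KEY — only the tuple is unique, not this column on its own.
- points: no UNIQUE or single-column PK constraint.
- name: no UNIQUE or single-column PK constraint.
- capacity: no UNIQUE or single-column PK constraint.
- term_id: declared UNIQUE → unique.
- section: no UNIQUE or single-column PK constraint.
- score: no UNIQUE or single-column PK constraint.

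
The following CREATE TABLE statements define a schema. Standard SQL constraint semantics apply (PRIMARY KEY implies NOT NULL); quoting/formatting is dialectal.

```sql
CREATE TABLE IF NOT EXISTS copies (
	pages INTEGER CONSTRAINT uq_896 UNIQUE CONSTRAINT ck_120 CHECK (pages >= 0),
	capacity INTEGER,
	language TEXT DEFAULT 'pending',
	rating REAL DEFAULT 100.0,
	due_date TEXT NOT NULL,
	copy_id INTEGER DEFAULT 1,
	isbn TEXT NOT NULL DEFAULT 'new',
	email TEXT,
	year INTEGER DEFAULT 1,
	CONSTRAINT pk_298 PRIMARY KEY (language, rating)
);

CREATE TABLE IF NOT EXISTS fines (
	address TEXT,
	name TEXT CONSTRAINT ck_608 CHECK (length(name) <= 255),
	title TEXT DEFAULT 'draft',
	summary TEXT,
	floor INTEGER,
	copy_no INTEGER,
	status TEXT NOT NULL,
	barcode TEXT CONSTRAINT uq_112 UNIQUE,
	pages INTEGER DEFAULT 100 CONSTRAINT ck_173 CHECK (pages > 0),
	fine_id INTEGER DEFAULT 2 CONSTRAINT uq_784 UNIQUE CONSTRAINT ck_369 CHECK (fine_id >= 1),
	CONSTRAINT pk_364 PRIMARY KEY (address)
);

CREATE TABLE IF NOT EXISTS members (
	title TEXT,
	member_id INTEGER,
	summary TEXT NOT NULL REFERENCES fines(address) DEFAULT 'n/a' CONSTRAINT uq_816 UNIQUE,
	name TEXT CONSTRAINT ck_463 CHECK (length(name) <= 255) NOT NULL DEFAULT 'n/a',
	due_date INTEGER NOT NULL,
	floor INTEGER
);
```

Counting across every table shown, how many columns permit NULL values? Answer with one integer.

copies: 5 nullable (pages, capacity, copy_id, email, year — PK (language, rating) and explicit NOT NULL columns excluded).
fines: 8 nullable (name, title, summary, floor, copy_no, barcode, pages, fine_id — PK (address) and explicit NOT NULL columns excluded).
members: 3 nullable (title, member_id, floor — PK none and explicit NOT NULL columns excluded).
Total: 5 + 8 + 3 = 16.

16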